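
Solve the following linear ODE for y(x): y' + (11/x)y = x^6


P(x) = 11/x ⇒ μ = x^11.
(x^11 y)' = x^17 ⇒ x^11 y = x^18/(18) + C.
Solve for y: y = (1/18)x^7 + C/x^11.


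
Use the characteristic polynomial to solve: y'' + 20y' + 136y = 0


Characteristic equation: r² + 20r + 136 = 0.
Discriminant is negative; roots r = -10 ± 6i (complex conjugate pair).
General solution uses e^(α x)(C₁ cos(β x) + C₂ sin(β x)): y = e^(-10x)(C₁cos(6x) + C₂sin(6x)).


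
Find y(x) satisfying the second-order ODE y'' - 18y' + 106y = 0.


Characteristic equation: r² - 18r + 106 = 0.
Discriminant is negative; roots r = 9 ± 5i (complex conjugate pair).
General solution uses e^(α x)(C₁ cos(β x) + C₂ sin(β x)): y = e^(9x)(C₁cos(5x) + C₂sin(5x)).


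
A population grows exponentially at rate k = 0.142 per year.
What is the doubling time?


Exponential growth: P(t) = P₀ e^(0.142t). Set P(t)/P₀ = 2: e^(0.142t) = 2.
Solve: t = ln(2)/0.142 ≈ 4.88 years.


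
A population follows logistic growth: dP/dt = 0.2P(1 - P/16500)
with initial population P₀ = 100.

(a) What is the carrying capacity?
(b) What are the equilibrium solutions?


Logistic ODE dP/dt = 0.2P(1 - P/16500) has equilibria where dP/dt = 0, i.e. P = 0 or P = 16500.
The coefficient (1 - P/K) = 0 when P = K, identifying K = 16500 as the carrying capacity.
(a) K = 16500; (b) equilibria P = 0 and P = 16500.


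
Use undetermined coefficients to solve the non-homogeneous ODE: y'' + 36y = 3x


Homogeneous: r² + 36 = 0 ⇒ r = ±6i, y_h = C₁cos(6x) + C₂sin(6x).
Polynomial forcing; try y_p = Ax + B. Then y_p'' + 36 y_p = 36(Ax + B) = 3x, so B = 0 and A = 1/12.
General solution: y = C₁cos(6x) + C₂sin(6x) + (1/12)x.


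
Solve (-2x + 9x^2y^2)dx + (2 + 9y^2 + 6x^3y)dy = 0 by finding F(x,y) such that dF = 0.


Check exactness: ∂M/∂y = 18x^2y and ∂N/∂x = 18x^2y; equal, so the equation is exact.
Integrate M with respect to x (treating y as constant): ∫M dx = -x^2 + 3x^3y^2 + h(y).
Differentiate w.r.t. y and set equal to N: the x-dependent terms already match, leaving h'(y) = 2 + 9y^2. Integrate: h(y) = 2y + 3y^3.
So F(x,y) = 2y - x^2 + 3y^3 + 3x^3y^2.
General solution: 2y - x^2 + 3y^3 + 3x^3y^2 = C.


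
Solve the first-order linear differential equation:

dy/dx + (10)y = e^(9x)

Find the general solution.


P(x) = 10 ⇒ μ = e^(10x).
(μ y)' = e^(19x) ⇒ μ y = e^(19x)/19 + C.
Divide by μ: y = (1/19)e^(9x) + Ce^(-10x).


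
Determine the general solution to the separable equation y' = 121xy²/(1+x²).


Separate: dy/y² = 121x/(1+x²) dx.
Integrate LHS: ∫ dy/y² = -1/y.
Integrate RHS via u = 1+x²: (121/2)ln(1+x²) + C.
Result: -1/y = (121/2)ln(1+x²) + C.


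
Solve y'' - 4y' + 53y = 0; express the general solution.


Characteristic equation: r² - 4r + 53 = 0.
Discriminant is negative; roots r = 2 ± 7i (complex conjugate pair).
General solution uses e^(α x)(C₁ cos(β x) + C₂ sin(β x)): y = e^(2x)(C₁cos(7x) + C₂sin(7x)).


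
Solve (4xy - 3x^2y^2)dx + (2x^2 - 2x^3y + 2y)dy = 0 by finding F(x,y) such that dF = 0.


Check exactness: ∂M/∂y = 4x - 6x^2y and ∂N/∂x = 4x - 6x^2y; equal, so the equation is exact.
Integrate M with respect to x (treating y as constant): ∫M dx = 2x^2y - x^3y^2 + h(y).
Differentiate w.r.t. y and set equal to N: the x-dependent terms already match, leaving h'(y) = 2y. Integrate: h(y) = y^2.
So F(x,y) = 2x^2y - x^3y^2 + y^2.
General solution: 2x^2y - x^3y^2 + y^2 = C.


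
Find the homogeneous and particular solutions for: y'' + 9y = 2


Homogeneous part: r² + 9 = 0 ⇒ r = ±3i, so y_h = C₁cos(3x) + C₂sin(3x).
Try constant y_p = A; plug in: 9A = 2 ⇒ A = 2/9.
General solution: y = C₁cos(3x) + C₂sin(3x) + 2/9.


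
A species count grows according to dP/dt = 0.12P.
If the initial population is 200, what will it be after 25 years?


The ODE dP/dt = 0.12P has solution P(t) = P(0)e^(0.12t).
Substitute P(0) = 200 and t = 25: P(25) = 200 e^(3.00) ≈ 4017.


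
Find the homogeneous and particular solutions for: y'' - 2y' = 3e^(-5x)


Characteristic roots of r² - 2r = 0 are 0, 2.
y_h = C₁ + C₂e^(2x).
Forcing exponent -5 is not a characteristic root; try y_p = Ae^(-5x).
Substitute: A·(25 + (-2)·-5 + (0)) = A·35 = 3, so A = 3/35.
General solution: y = C₁ + C₂e^(2x) + (3/35)e^(-5x).


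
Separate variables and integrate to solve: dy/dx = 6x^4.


Integrate both sides with respect to x: y = ∫ 6x^4 dx = (6/5)x^5 + C.


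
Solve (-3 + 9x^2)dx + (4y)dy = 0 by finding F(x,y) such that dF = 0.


Check exactness: ∂M/∂y = 0 and ∂N/∂x = 0; equal, so the equation is exact.
Integrate M with respect to x (treating y as constant): ∫M dx = -3x + 3x^3 + h(y).
Differentiate w.r.t. y and set equal to N: the x-dependent terms already match, leaving h'(y) = 4y. Integrate: h(y) = 2y^2.
So F(x,y) = 2y^2 - 3x + 3x^3.
General solution: 2y^2 - 3x + 3x^3 = C.


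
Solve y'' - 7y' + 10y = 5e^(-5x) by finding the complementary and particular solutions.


Characteristic roots of r² - 7r + 10 = 0 are 2, 5.
y_h = C₁e^(2x) + C₂e^(5x).
Forcing exponent -5 is not a characteristic root; try y_p = Ae^(-5x).
Substitute: A·(25 + (-7)·-5 + (10)) = A·70 = 5, so A = 1/14.
General solution: y = C₁e^(2x) + C₂e^(5x) + (1/14)e^(-5x).


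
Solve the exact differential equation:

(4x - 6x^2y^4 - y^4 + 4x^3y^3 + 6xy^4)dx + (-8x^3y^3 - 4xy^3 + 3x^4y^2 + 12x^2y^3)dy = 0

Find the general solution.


Check exactness: ∂M/∂y = -24x^2y^3 - 4y^3 + 12x^3y^2 + 24xy^3 and ∂N/∂x = -24x^2y^3 - 4y^3 + 12x^3y^2 + 24xy^3; equal, so the equation is exact.
Integrate M with respect to x (treating y as constant): ∫M dx = 2x^2 - 2x^3y^4 - xy^4 + x^4y^3 + 3x^2y^4 + h(y).
Differentiate w.r.t. y and set equal to N: all terms match, so h'(y) = 0 and h is a constant absorbed into C.
General solution: 2x^2 - 2x^3y^4 - xy^4 + x^4y^3 + 3x^2y^4 = C.


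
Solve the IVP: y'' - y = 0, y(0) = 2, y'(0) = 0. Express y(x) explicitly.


Characteristic roots of r² - 1 = 0 are 1, -1.
General solution y = c₁ e^(x) + c₂ e^(-x).
Apply y(0) = 2: c₁ + c₂ = 2. Apply y'(0) = 0: 1 c₁ - 1 c₂ = 0.
Solve: c₁ = 1, c₂ = 1.
Particular solution: y = e^(x) + e^(-x).


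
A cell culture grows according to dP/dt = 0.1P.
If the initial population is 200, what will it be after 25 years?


The ODE dP/dt = 0.1P has solution P(t) = P(0)e^(0.1t).
Substitute P(0) = 200 and t = 25: P(25) = 200 e^(2.50) ≈ 2436.


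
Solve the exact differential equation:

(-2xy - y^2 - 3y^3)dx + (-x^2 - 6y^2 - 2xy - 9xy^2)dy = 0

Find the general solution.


Check exactness: ∂M/∂y = -2x - 2y - 9y^2 and ∂N/∂x = -2x - 2y - 9y^2; equal, so the equation is exact.
Integrate M with respect to x (treating y as constant): ∫M dx = -x^2y - xy^2 - 3xy^3 + h(y).
Differentiate w.r.t. y and set equal to N: the x-dependent terms already match, leaving h'(y) = -6y^2. Integrate: h(y) = -2y^3.
So F(x,y) = -x^2y - 2y^3 - xy^2 - 3xy^3.
General solution: -x^2y - 2y^3 - xy^2 - 3xy^3 = C.


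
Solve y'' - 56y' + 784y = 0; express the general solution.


Characteristic equation: r² - 56r + 784 = 0, i.e. (r - 28)² = 0.
Repeated root r = 28; include an x factor for the second linearly independent solution.
General solution: y = (C₁ + C₂x)e^(28x).


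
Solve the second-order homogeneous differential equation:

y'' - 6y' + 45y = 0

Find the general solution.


Characteristic equation: r² - 6r + 45 = 0.
Discriminant is negative; roots r = 3 ± 6i (complex conjugate pair).
General solution uses e^(α x)(C₁ cos(β x) + C₂ sin(β x)): y = e^(3x)(C₁cos(6x) + C₂sin(6x)).


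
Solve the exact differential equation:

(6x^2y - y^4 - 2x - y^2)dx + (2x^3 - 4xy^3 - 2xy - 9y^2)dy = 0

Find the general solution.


Check exactness: ∂M/∂y = 6x^2 - 4y^3 - 2y and ∂N/∂x = 6x^2 - 4y^3 - 2y; equal, so the equation is exact.
Integrate M with respect to x (treating y as constant): ∫M dx = 2x^3y - xy^4 - x^2 - xy^2 + h(y).
Differentiate w.r.t. y and set equal to N: the x-dependent terms already match, leaving h'(y) = -9y^2. Integrate: h(y) = -3y^3.
So F(x,y) = 2x^3y - xy^4 - x^2 - xy^2 - 3y^3.
General solution: 2x^3y - xy^4 - x^2 - xy^2 - 3y^3 = C.


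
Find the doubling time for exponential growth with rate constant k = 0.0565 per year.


Exponential growth: P(t) = P₀ e^(0.0565t). Set P(t)/P₀ = 2: e^(0.0565t) = 2.
Solve: t = ln(2)/0.0565 ≈ 12.27 years.


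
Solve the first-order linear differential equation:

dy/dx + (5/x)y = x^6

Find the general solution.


P(x) = 5/x ⇒ μ = x^5.
(x^5 y)' = x^5·x^6 = x^11.
Integrate: x^5 y = x^12/(12) + C.
Solve for y: y = (1/12)x^7 + C/x^5.


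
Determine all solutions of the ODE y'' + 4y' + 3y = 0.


Characteristic equation: r² + 4r + 3 = 0.
Factor: (r + 1)(r + 3) = 0 ⇒ r = -1, -3 (distinct real).
General solution: y = C₁e^(-x) + C₂e^(-3x).


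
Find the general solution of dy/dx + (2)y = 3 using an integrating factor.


P(x) = 2, Q(x) = 3; integrating factor μ = e^(2x).
(μ y)' = 3e^(2x) ⇒ μ y = (3/2)e^(2x) + C.
Divide by μ: y = 3/2 + Ce^(-2x).


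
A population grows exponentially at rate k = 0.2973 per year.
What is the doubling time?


Exponential growth: P(t) = P₀ e^(0.2973t). Set P(t)/P₀ = 2: e^(0.2973t) = 2.
Solve: t = ln(2)/0.2973 ≈ 2.33 years.


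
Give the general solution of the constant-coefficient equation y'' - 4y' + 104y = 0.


Characteristic equation: r² - 4r + 104 = 0.
Discriminant is negative; roots r = 2 ± 10i (complex conjugate pair).
General solution uses e^(α x)(C₁ cos(β x) + C₂ sin(β x)): y = e^(2x)(C₁cos(10x) + C₂sin(10x)).


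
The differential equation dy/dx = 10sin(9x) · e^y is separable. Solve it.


Separate: e^(-y) dy = 10sin(9x) dx.
Integrate: -e^(-y) = -(10/9)cos(9x) + C₀.
Rearrange: e^(-y) = (10/9)cos(9x) + C.


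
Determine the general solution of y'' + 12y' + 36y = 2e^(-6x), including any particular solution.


Characteristic polynomial (r + 6)² = 0; repeated root r = -6.
y_h = (C₁ + C₂x)e^(-6x). Forcing matches the repeated root (resonance), so try y_p = Ax² e^(-6x).
Substitute and solve for A: 2A = 2, so A = 1.
General solution: y = (C₁ + C₂x + x²)e^(-6x).


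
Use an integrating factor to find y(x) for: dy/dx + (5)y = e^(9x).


P(x) = 5 ⇒ μ = e^(5x).
(μ y)' = e^(14x) ⇒ μ y = e^(14x)/14 + C.
Divide by μ: y = (1/14)e^(9x) + Ce^(-5x).


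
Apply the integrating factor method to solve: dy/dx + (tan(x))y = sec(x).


P(x) = tan(x) ⇒ μ = e^(∫tan(x)dx) = sec(x).
(sec(x) y)' = sec²(x) ⇒ sec(x) y = tan(x) + C.
Multiply by cos(x): y = sin(x) + C·cos(x).


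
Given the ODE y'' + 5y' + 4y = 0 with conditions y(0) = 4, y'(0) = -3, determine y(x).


Characteristic roots of r² + 5r + 4 = 0 are -1, -4.
General solution y = c₁ e^(-x) + c₂ e^(-4x).
Apply y(0) = 4: c₁ + c₂ = 4. Apply y'(0) = -3: -1 c₁ - 4 c₂ = -3.
Solve: c₁ = 13/3, c₂ = -1/3.
Particular solution: y = (13/3)e^(-x) - (1/3)e^(-4x).


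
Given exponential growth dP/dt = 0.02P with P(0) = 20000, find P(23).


The ODE dP/dt = 0.02P has solution P(t) = P(0)e^(0.02t).
Substitute P(0) = 20000 and t = 23: P(23) = 20000 e^(0.46) ≈ 31681.


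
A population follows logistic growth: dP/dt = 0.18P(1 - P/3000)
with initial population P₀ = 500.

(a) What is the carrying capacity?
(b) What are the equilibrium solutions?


Logistic ODE dP/dt = 0.18P(1 - P/3000) has equilibria where dP/dt = 0, i.e. P = 0 or P = 3000.
The coefficient (1 - P/K) = 0 when P = K, identifying K = 3000 as the carrying capacity.
(a) K = 3000; (b) equilibria P = 0 and P = 3000.


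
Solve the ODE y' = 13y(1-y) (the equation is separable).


Separate: dy/[y(1-y)] = 13 dx.
Partial fractions: 1/[y(1-y)] = 1/y + 1/(1-y).
Integrate: ln|y/(1-y)| = 13x + C₀.
Solve for y: y = 1/(1 + Ce^(-13x)).


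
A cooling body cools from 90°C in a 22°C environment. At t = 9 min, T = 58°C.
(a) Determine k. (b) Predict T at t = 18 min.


Newton's law: T(t) = T_a + (T₀ - T_a)e^(-kt).
(a) Use T(9) = 58: (58 - 22)/(90 - 22) = e^(-k·9), so k = -ln(0.529)/9 ≈ 0.0707.
(b) Apply k to t = 18: T(18) = 22 + (68)e^(-1.272) ≈ 41.1°C.


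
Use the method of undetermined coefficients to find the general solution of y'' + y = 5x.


Homogeneous: r² + 1 = 0 ⇒ r = ±1i, y_h = C₁cos(x) + C₂sin(x).
Polynomial forcing; try y_p = Ax + B. Then y_p'' + 1 y_p = 1(Ax + B) = 5x, so B = 0 and A = 5.
General solution: y = C₁cos(x) + C₂sin(x) + 5x.


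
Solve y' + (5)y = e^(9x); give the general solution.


P(x) = 5 ⇒ μ = e^(5x).
(μ y)' = e^(14x) ⇒ μ y = e^(14x)/14 + C.
Divide by μ: y = (1/14)e^(9x) + Ce^(-5x).


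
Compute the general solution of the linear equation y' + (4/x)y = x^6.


P(x) = 4/x ⇒ μ = x^4.
(x^4 y)' = x^10 ⇒ x^4 y = x^11/(11) + C.
Solve for y: y = (1/11)x^7 + C/x^4.


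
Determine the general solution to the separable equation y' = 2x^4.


Integrate both sides with respect to x: y = ∫ 2x^4 dx = (2/5)x^5 + C.


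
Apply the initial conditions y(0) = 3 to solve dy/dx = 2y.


General solution of y' = 2y is y = Ce^(2x).
Apply y(0) = 3: C = 3.
Particular solution: y = 3e^(2x).


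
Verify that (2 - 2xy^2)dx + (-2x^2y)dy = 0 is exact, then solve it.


Check exactness: ∂M/∂y = -4xy and ∂N/∂x = -4xy; equal, so the equation is exact.
Integrate M with respect to x (treating y as constant): ∫M dx = 2x - x^2y^2 + h(y).
Differentiate w.r.t. y and set equal to N: all terms match, so h'(y) = 0 and h is a constant absorbed into C.
General solution: 2x - x^2y^2 = C.


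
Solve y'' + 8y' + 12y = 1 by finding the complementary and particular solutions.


Characteristic roots of r² + 8r + 12 = 0 are -6, -2.
y_h = C₁e^(-6x) + C₂e^(-2x).
Constant forcing; try y_p = A. Then 12A = 1 ⇒ A = 1/12.
General solution: y = C₁e^(-6x) + C₂e^(-2x) + 1/12.


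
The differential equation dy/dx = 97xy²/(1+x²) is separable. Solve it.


Separate: dy/y² = 97x/(1+x²) dx.
Integrate LHS: ∫ dy/y² = -1/y.
Integrate RHS via u = 1+x²: (97/2)ln(1+x²) + C.
Result: -1/y = (97/2)ln(1+x²) + C.


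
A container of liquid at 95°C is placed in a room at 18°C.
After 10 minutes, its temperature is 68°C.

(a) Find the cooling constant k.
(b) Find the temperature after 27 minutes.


Newton's law: T(t) = T_a + (T₀ - T_a)e^(-kt).
(a) Use T(10) = 68: (68 - 18)/(95 - 18) = e^(-k·10), so k = -ln(0.649)/10 ≈ 0.0432.
(b) Apply k to t = 27: T(27) = 18 + (77)e^(-1.166) ≈ 42.0°C.


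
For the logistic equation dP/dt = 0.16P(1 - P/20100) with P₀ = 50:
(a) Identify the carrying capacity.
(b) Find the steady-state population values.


Logistic ODE dP/dt = 0.16P(1 - P/20100) has equilibria where dP/dt = 0, i.e. P = 0 or P = 20100.
The coefficient (1 - P/K) = 0 when P = K, identifying K = 20100 as the carrying capacity.
(a) K = 20100; (b) equilibria P = 0 and P = 20100.


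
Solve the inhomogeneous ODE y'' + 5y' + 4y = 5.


Characteristic roots of r² + 5r + 4 = 0 are -4, -1.
y_h = C₁e^(-4x) + C₂e^(-x).
Constant forcing; try y_p = A. Then 4A = 5 ⇒ A = 5/4.
General solution: y = C₁e^(-4x) + C₂e^(-x) + 5/4.


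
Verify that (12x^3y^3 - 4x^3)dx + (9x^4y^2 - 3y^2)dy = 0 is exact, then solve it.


Check exactness: ∂M/∂y = 36x^3y^2 and ∂N/∂x = 36x^3y^2; equal, so the equation is exact.
Integrate M with respect to x (treating y as constant): ∫M dx = 3x^4y^3 - x^4 + h(y).
Differentiate w.r.t. y and set equal to N: the x-dependent terms already match, leaving h'(y) = -3y^2. Integrate: h(y) = -y^3.
So F(x,y) = 3x^4y^3 - y^3 - x^4.
General solution: 3x^4y^3 - y^3 - x^4 = C.


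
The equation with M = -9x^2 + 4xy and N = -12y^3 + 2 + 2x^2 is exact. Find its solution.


Check exactness: ∂M/∂y = 4x and ∂N/∂x = 4x; equal, so the equation is exact.
Integrate M with respect to x (treating y as constant): ∫M dx = -3x^3 + 2x^2y + h(y).
Differentiate w.r.t. y and set equal to N: the x-dependent terms already match, leaving h'(y) = -12y^3 + 2. Integrate: h(y) = -3y^4 + 2y.
So F(x,y) = -3y^4 + 2y - 3x^3 + 2x^2y.
General solution: -3y^4 + 2y - 3x^3 + 2x^2y = C.


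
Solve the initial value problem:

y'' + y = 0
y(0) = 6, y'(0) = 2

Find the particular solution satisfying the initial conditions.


Characteristic roots of r² + 1 = 0 are ±1i, so y = C₁cos(x) + C₂sin(x).
Apply y(0) = 6: C₁ = 6. Differentiate and apply y'(0) = 2: 1·C₂ = 2, so C₂ = 2.
Particular solution: y = 6cos(x) + 2sin(x).


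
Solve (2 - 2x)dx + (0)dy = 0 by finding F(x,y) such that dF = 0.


Check exactness: ∂M/∂y = 0 and ∂N/∂x = 0; equal, so the equation is exact.
Integrate M with respect to x (treating y as constant): ∫M dx = 2x - x^2 + h(y).
Differentiate w.r.t. y and set equal to N: all terms match, so h'(y) = 0 and h is a constant absorbed into C.
General solution: 2x - x^2 = C.


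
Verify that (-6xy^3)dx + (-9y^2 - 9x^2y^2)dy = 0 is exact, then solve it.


Check exactness: ∂M/∂y = -18xy^2 and ∂N/∂x = -18xy^2; equal, so the equation is exact.
Integrate M with respect to x (treating y as constant): ∫M dx = -3x^2y^3 + h(y).
Differentiate w.r.t. y and set equal to N: the x-dependent terms already match, leaving h'(y) = -9y^2. Integrate: h(y) = -3y^3.
So F(x,y) = -3y^3 - 3x^2y^3.
General solution: -3y^3 - 3x^2y^3 = C.


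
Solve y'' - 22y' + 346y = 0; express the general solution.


Characteristic equation: r² - 22r + 346 = 0.
Discriminant is negative; roots r = 11 ± 15i (complex conjugate pair).
General solution uses e^(α x)(C₁ cos(β x) + C₂ sin(β x)): y = e^(11x)(C₁cos(15x) + C₂sin(15x)).


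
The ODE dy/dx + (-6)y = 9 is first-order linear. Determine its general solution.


P(x) = -6 ⇒ μ = e^(-6x).
(μ y)' = 9e^(-6x) ⇒ μ y = -(3/2)e^(-6x) + C.
Divide by μ: y = -3/2 + Ce^(6x).


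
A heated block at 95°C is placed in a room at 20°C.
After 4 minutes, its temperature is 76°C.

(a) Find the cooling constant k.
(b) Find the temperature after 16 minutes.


Newton's law: T(t) = T_a + (T₀ - T_a)e^(-kt).
(a) Use T(4) = 76: (76 - 20)/(95 - 20) = e^(-k·4), so k = -ln(0.747)/4 ≈ 0.0730.
(b) Apply k to t = 16: T(16) = 20 + (75)e^(-1.169) ≈ 43.3°C.


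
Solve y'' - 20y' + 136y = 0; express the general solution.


Characteristic equation: r² - 20r + 136 = 0.
Discriminant is negative; roots r = 10 ± 6i (complex conjugate pair).
General solution uses e^(α x)(C₁ cos(β x) + C₂ sin(β x)): y = e^(10x)(C₁cos(6x) + C₂sin(6x)).


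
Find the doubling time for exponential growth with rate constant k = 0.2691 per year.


Exponential growth: P(t) = P₀ e^(0.2691t). Set P(t)/P₀ = 2: e^(0.2691t) = 2.
Solve: t = ln(2)/0.2691 ≈ 2.58 years.


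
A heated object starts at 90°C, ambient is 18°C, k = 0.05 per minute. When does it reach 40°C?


From T(t) = T_a + (T₀ - T_a)e^(-kt), set T(t) = 40:
(40 - 18) / (90 - 18) = e^(-0.05t), so t = -ln(0.306)/0.05 ≈ 23.7 minutes.


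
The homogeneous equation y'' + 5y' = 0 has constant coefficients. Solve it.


Characteristic equation: r² + 5r = 0.
Factor: (r + 5)(r - 0) = 0 ⇒ r = -5, 0 (distinct real).
General solution: y = C₁e^(-5x) + C₂.


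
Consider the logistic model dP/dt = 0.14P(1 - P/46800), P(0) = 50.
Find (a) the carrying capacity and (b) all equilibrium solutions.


Logistic ODE dP/dt = 0.14P(1 - P/46800) has equilibria where dP/dt = 0, i.e. P = 0 or P = 46800.
The coefficient (1 - P/K) = 0 when P = K, identifying K = 46800 as the carrying capacity.
(a) K = 46800; (b) equilibria P = 0 and P = 46800.


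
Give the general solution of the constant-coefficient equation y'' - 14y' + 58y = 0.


Characteristic equation: r² - 14r + 58 = 0.
Discriminant is negative; roots r = 7 ± 3i (complex conjugate pair).
General solution uses e^(α x)(C₁ cos(β x) + C₂ sin(β x)): y = e^(7x)(C₁cos(3x) + C₂sin(3x)).


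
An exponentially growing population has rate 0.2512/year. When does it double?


Exponential growth: P(t) = P₀ e^(0.2512t). Set P(t)/P₀ = 2: e^(0.2512t) = 2.
Solve: t = ln(2)/0.2512 ≈ 2.76 years.


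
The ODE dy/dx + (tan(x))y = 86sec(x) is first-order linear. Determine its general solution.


P(x) = tan(x) ⇒ μ = e^(∫tan(x)dx) = sec(x).
(sec(x) y)' = 86sec²(x) ⇒ sec(x) y = 86tan(x) + C.
Multiply by cos(x): y = 86sin(x) + C·cos(x).


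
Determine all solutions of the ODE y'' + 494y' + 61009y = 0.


Characteristic equation: r² + 494r + 61009 = 0, i.e. (r + 247)² = 0.
Repeated root r = -247; include an x factor for the second linearly independent solution.
General solution: y = (C₁ + C₂x)e^(-247x).


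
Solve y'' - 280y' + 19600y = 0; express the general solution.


Characteristic equation: r² - 280r + 19600 = 0, i.e. (r - 140)² = 0.
Repeated root r = 140; include an x factor for the second linearly independent solution.
General solution: y = (C₁ + C₂x)e^(140x).


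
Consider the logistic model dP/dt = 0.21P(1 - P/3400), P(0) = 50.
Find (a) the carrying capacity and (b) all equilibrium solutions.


Logistic ODE dP/dt = 0.21P(1 - P/3400) has equilibria where dP/dt = 0, i.e. P = 0 or P = 3400.
The coefficient (1 - P/K) = 0 when P = K, identifying K = 3400 as the carrying capacity.
(a) K = 3400; (b) equilibria P = 0 and P = 3400.


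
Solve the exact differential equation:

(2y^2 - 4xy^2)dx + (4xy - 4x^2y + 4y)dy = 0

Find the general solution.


Check exactness: ∂M/∂y = 4y - 8xy and ∂N/∂x = 4y - 8xy; equal, so the equation is exact.
Integrate M with respect to x (treating y as constant): ∫M dx = 2xy^2 - 2x^2y^2 + h(y).
Differentiate w.r.t. y and set equal to N: the x-dependent terms already match, leaving h'(y) = 4y. Integrate: h(y) = 2y^2.
So F(x,y) = 2xy^2 - 2x^2y^2 + 2y^2.
General solution: 2xy^2 - 2x^2y^2 + 2y^2 = C.


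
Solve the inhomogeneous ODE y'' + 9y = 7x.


Homogeneous: r² + 9 = 0 ⇒ r = ±3i, y_h = C₁cos(3x) + C₂sin(3x).
Polynomial forcing; try y_p = Ax + B. Then y_p'' + 9 y_p = 9(Ax + B) = 7x, so B = 0 and A = 7/9.
General solution: y = C₁cos(3x) + C₂sin(3x) + (7/9)x.


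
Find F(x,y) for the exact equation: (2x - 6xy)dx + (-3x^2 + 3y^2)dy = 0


Check exactness: ∂M/∂y = -6x and ∂N/∂x = -6x; equal, so the equation is exact.
Integrate M with respect to x (treating y as constant): ∫M dx = x^2 - 3x^2y + h(y).
Differentiate w.r.t. y and set equal to N: the x-dependent terms already match, leaving h'(y) = 3y^2. Integrate: h(y) = y^3.
So F(x,y) = x^2 - 3x^2y + y^3.
General solution: x^2 - 3x^2y + y^3 = C.


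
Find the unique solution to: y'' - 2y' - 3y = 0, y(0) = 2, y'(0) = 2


Characteristic roots of r² - 2r - 3 = 0 are 3, -1.
General solution y = c₁ e^(3x) + c₂ e^(-x).
Apply y(0) = 2: c₁ + c₂ = 2. Apply y'(0) = 2: 3 c₁ - 1 c₂ = 2.
Solve: c₁ = 1, c₂ = 1.
Particular solution: y = e^(3x) + e^(-x).


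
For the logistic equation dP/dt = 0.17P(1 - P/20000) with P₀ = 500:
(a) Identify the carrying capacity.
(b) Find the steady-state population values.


Logistic ODE dP/dt = 0.17P(1 - P/20000) has equilibria where dP/dt = 0, i.e. P = 0 or P = 20000.
The coefficient (1 - P/K) = 0 when P = K, identifying K = 20000 as the carrying capacity.
(a) K = 20000; (b) equilibria P = 0 and P = 20000.


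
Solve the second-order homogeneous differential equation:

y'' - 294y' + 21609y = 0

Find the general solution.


Characteristic equation: r² - 294r + 21609 = 0, i.e. (r - 147)² = 0.
Repeated root r = 147; include an x factor for the second linearly independent solution.
General solution: y = (C₁ + C₂x)e^(147x).


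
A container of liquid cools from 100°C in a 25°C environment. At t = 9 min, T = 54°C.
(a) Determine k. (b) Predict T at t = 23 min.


Newton's law: T(t) = T_a + (T₀ - T_a)e^(-kt).
(a) Use T(9) = 54: (54 - 25)/(100 - 25) = e^(-k·9), so k = -ln(0.387)/9 ≈ 0.1056.
(b) Apply k to t = 23: T(23) = 25 + (75)e^(-2.428) ≈ 31.6°C.


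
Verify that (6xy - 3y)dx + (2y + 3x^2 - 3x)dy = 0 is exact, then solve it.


Check exactness: ∂M/∂y = 6x - 3 and ∂N/∂x = 6x - 3; equal, so the equation is exact.
Integrate M with respect to x (treating y as constant): ∫M dx = 3x^2y - 3xy + h(y).
Differentiate w.r.t. y and set equal to N: the x-dependent terms already match, leaving h'(y) = 2y. Integrate: h(y) = y^2.
So F(x,y) = y^2 + 3x^2y - 3xy.
General solution: y^2 + 3x^2y - 3xy = C.


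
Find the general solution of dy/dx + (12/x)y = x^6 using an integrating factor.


P(x) = 12/x ⇒ μ = x^12.
(x^12 y)' = x^18 ⇒ x^12 y = x^19/(19) + C.
Solve for y: y = (1/19)x^7 + C/x^12.


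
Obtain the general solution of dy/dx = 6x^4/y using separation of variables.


Separate variables: y dy = 6x^4 dx.
Integrate both sides: y²/2 = (6/5)x^5 + C₀.
Multiply by 2: y² = (12/5)x^5 + C.


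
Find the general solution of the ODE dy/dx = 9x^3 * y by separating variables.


Separate variables: dy/y = 9x^3 dx.
Integrate: ln|y| = (9/4)x^4 + C₀.
Exponentiate: y = Ce^((9/4)x^4).


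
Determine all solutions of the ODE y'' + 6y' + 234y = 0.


Characteristic equation: r² + 6r + 234 = 0.
Discriminant is negative; roots r = -3 ± 15i (complex conjugate pair).
General solution uses e^(α x)(C₁ cos(β x) + C₂ sin(β x)): y = e^(-3x)(C₁cos(15x) + C₂sin(15x)).


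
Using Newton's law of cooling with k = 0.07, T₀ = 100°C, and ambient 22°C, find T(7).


Newton's law: dT/dt = -k(T - T_a) has solution T(t) = T_a + (T₀ - T_a)e^(-kt).
Plug in T_a = 22, T₀ = 100, k = 0.07, t = 7: T(7) = 22 + (78)e^(-0.49) ≈ 69.8°C.


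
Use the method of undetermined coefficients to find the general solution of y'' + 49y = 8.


Homogeneous part: r² + 49 = 0 ⇒ r = ±7i, so y_h = C₁cos(7x) + C₂sin(7x).
Try constant y_p = A; plug in: 49A = 8 ⇒ A = 8/49.
General solution: y = C₁cos(7x) + C₂sin(7x) + 8/49.


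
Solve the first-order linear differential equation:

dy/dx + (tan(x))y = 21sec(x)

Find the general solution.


P(x) = tan(x) ⇒ μ = e^(∫tan(x)dx) = sec(x).
(sec(x) y)' = 21sec²(x) ⇒ sec(x) y = 21tan(x) + C.
Multiply by cos(x): y = 21sin(x) + C·cos(x).


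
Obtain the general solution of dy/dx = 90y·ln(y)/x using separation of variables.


Separate: dy/[y ln(y)] = 90 dx/x.
Substitute u = ln(y): du/u = 90 dx/x.
Integrate: ln|ln(y)| = 90ln|x| + C₀, hence ln(y) = C·x^90.


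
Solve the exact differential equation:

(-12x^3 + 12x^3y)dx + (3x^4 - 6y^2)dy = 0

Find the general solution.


Check exactness: ∂M/∂y = 12x^3 and ∂N/∂x = 12x^3; equal, so the equation is exact.
Integrate M with respect to x (treating y as constant): ∫M dx = -3x^4 + 3x^4y + h(y).
Differentiate w.r.t. y and set equal to N: the x-dependent terms already match, leaving h'(y) = -6y^2. Integrate: h(y) = -2y^3.
So F(x,y) = -3x^4 + 3x^4y - 2y^3.
General solution: -3x^4 + 3x^4y - 2y^3 = C.


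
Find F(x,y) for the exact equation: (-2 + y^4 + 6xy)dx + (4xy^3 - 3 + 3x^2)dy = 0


Check exactness: ∂M/∂y = 4y^3 + 6x and ∂N/∂x = 4y^3 + 6x; equal, so the equation is exact.
Integrate M with respect to x (treating y as constant): ∫M dx = -2x + xy^4 + 3x^2y + h(y).
Differentiate w.r.t. y and set equal to N: the x-dependent terms already match, leaving h'(y) = -3. Integrate: h(y) = -3y.
So F(x,y) = -2x + xy^4 - 3y + 3x^2y.
General solution: -2x + xy^4 - 3y + 3x^2y = C.


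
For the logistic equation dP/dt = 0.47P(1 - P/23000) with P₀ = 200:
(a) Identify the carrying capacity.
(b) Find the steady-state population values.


Logistic ODE dP/dt = 0.47P(1 - P/23000) has equilibria where dP/dt = 0, i.e. P = 0 or P = 23000.
The coefficient (1 - P/K) = 0 when P = K, identifying K = 23000 as the carrying capacity.
(a) K = 23000; (b) equilibria P = 0 and P = 23000.


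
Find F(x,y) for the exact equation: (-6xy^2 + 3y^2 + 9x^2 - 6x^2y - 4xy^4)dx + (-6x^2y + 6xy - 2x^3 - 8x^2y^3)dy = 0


Check exactness: ∂M/∂y = -12xy + 6y - 6x^2 - 16xy^3 and ∂N/∂x = -12xy + 6y - 6x^2 - 16xy^3; equal, so the equation is exact.
Integrate M with respect to x (treating y as constant): ∫M dx = -3x^2y^2 + 3xy^2 + 3x^3 - 2x^3y - 2x^2y^4 + h(y).
Differentiate w.r.t. y and set equal to N: all terms match, so h'(y) = 0 and h is a constant absorbed into C.
General solution: -3x^2y^2 + 3xy^2 + 3x^3 - 2x^3y - 2x^2y^4 = C.


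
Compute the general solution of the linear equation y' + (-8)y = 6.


P(x) = -8 ⇒ μ = e^(-8x).
(μ y)' = 6e^(-8x) ⇒ μ y = -(3/4)e^(-8x) + C.
Divide by μ: y = -3/4 + Ce^(8x).


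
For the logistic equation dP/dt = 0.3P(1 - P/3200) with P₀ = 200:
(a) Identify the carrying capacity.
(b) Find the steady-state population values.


Logistic ODE dP/dt = 0.3P(1 - P/3200) has equilibria where dP/dt = 0, i.e. P = 0 or P = 3200.
The coefficient (1 - P/K) = 0 when P = K, identifying K = 3200 as the carrying capacity.
(a) K = 3200; (b) equilibria P = 0 and P = 3200.


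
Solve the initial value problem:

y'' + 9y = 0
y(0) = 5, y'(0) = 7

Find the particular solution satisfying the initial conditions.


Characteristic roots of r² + 9 = 0 are ±3i, so y = C₁cos(3x) + C₂sin(3x).
Apply y(0) = 5: C₁ = 5. Differentiate and apply y'(0) = 7: 3·C₂ = 7, so C₂ = 7/3.
Particular solution: y = 5cos(3x) + (7/3)sin(3x).


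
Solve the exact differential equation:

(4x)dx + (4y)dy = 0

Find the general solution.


Check exactness: ∂M/∂y = 0 and ∂N/∂x = 0; equal, so the equation is exact.
Integrate M with respect to x (treating y as constant): ∫M dx = 2x^2 + h(y).
Differentiate w.r.t. y and set equal to N: the x-dependent terms already match, leaving h'(y) = 4y. Integrate: h(y) = 2y^2.
So F(x,y) = 2y^2 + 2x^2.
General solution: 2y^2 + 2x^2 = C.


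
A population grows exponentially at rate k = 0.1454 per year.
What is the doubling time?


Exponential growth: P(t) = P₀ e^(0.1454t). Set P(t)/P₀ = 2: e^(0.1454t) = 2.
Solve: t = ln(2)/0.1454 ≈ 4.77 years.


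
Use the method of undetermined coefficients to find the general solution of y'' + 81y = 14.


Homogeneous part: r² + 81 = 0 ⇒ r = ±9i, so y_h = C₁cos(9x) + C₂sin(9x).
Try constant y_p = A; plug in: 81A = 14 ⇒ A = 14/81.
General solution: y = C₁cos(9x) + C₂sin(9x) + 14/81.


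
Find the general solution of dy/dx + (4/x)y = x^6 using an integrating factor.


P(x) = 4/x ⇒ μ = x^4.
(x^4 y)' = x^4·x^6 = x^10.
Integrate: x^4 y = x^11/(11) + C.
Solve for y: y = (1/11)x^7 + C/x^4.


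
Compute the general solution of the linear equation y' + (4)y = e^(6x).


P(x) = 4 ⇒ μ = e^(4x).
(μ y)' = e^(10x) ⇒ μ y = e^(10x)/10 + C.
Divide by μ: y = (1/10)e^(6x) + Ce^(-4x).


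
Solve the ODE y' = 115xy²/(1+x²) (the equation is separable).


Separate: dy/y² = 115x/(1+x²) dx.
Integrate LHS: ∫ dy/y² = -1/y.
Integrate RHS via u = 1+x²: (115/2)ln(1+x²) + C.
Result: -1/y = (115/2)ln(1+x²) + C.


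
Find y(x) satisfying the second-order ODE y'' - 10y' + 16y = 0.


Characteristic equation: r² - 10r + 16 = 0.
Factor: (r - 8)(r - 2) = 0 ⇒ r = 8, 2 (distinct real).
General solution: y = C₁e^(8x) + C₂e^(2x).


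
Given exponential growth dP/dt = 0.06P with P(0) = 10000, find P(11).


The ODE dP/dt = 0.06P has solution P(t) = P(0)e^(0.06t).
Substitute P(0) = 10000 and t = 11: P(11) = 10000 e^(0.66) ≈ 19348.


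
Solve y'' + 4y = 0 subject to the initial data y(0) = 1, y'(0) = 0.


Characteristic roots of r² + 4 = 0 are ±2i, so y = C₁cos(2x) + C₂sin(2x).
Apply y(0) = 1: C₁ = 1. Differentiate and apply y'(0) = 0: 2·C₂ = 0, so C₂ = 0.
Particular solution: y = cos(2x).


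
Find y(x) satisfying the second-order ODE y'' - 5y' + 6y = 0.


Characteristic equation: r² - 5r + 6 = 0.
Factor: (r - 3)(r - 2) = 0 ⇒ r = 3, 2 (distinct real).
General solution: y = C₁e^(3x) + C₂e^(2x).


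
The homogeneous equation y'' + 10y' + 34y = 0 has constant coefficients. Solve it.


Characteristic equation: r² + 10r + 34 = 0.
Discriminant is negative; roots r = -5 ± 3i (complex conjugate pair).
General solution uses e^(α x)(C₁ cos(β x) + C₂ sin(β x)): y = e^(-5x)(C₁cos(3x) + C₂sin(3x)).


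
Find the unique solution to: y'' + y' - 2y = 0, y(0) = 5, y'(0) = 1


Characteristic roots of r² + r - 2 = 0 are -2, 1.
General solution y = c₁ e^(-2x) + c₂ e^(x).
Apply y(0) = 5: c₁ + c₂ = 5. Apply y'(0) = 1: -2 c₁ + 1 c₂ = 1.
Solve: c₁ = 4/3, c₂ = 11/3.
Particular solution: y = (4/3)e^(-2x) + (11/3)e^(x).


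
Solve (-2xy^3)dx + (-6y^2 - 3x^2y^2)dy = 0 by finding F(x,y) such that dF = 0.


Check exactness: ∂M/∂y = -6xy^2 and ∂N/∂x = -6xy^2; equal, so the equation is exact.
Integrate M with respect to x (treating y as constant): ∫M dx = -x^2y^3 + h(y).
Differentiate w.r.t. y and set equal to N: the x-dependent terms already match, leaving h'(y) = -6y^2. Integrate: h(y) = -2y^3.
So F(x,y) = -2y^3 - x^2y^3.
General solution: -2y^3 - x^2y^3 = C.


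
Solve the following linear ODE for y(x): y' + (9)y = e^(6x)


P(x) = 9 ⇒ μ = e^(9x).
(μ y)' = e^(15x) ⇒ μ y = e^(15x)/15 + C.
Divide by μ: y = (1/15)e^(6x) + Ce^(-9x).


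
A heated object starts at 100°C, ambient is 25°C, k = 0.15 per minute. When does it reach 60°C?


From T(t) = T_a + (T₀ - T_a)e^(-kt), set T(t) = 60:
(60 - 25) / (100 - 25) = e^(-0.15t), so t = -ln(0.467)/0.15 ≈ 5.1 minutes.


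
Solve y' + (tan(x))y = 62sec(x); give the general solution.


P(x) = tan(x) ⇒ μ = e^(∫tan(x)dx) = sec(x).
(sec(x) y)' = 62sec²(x) ⇒ sec(x) y = 62tan(x) + C.
Multiply by cos(x): y = 62sin(x) + C·cos(x).


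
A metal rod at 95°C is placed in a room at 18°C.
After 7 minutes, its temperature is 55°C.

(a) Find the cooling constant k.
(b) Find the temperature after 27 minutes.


Newton's law: T(t) = T_a + (T₀ - T_a)e^(-kt).
(a) Use T(7) = 55: (55 - 18)/(95 - 18) = e^(-k·7), so k = -ln(0.481)/7 ≈ 0.1047.
(b) Apply k to t = 27: T(27) = 18 + (77)e^(-2.827) ≈ 22.6°C.


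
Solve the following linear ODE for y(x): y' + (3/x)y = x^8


P(x) = 3/x ⇒ μ = x^3.
(x^3 y)' = x^11 ⇒ x^3 y = x^12/(12) + C.
Solve for y: y = (1/12)x^9 + C/x^3.


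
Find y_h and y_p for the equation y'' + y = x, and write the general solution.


Homogeneous: r² + 1 = 0 ⇒ r = ±1i, y_h = C₁cos(x) + C₂sin(x).
Polynomial forcing; try y_p = Ax + B. Then y_p'' + 1 y_p = 1(Ax + B) = x, so B = 0 and A = 1.
General solution: y = C₁cos(x) + C₂sin(x) + x.


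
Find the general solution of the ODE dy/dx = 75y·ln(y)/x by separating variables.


Separate: dy/[y ln(y)] = 75 dx/x.
Substitute u = ln(y): du/u = 75 dx/x.
Integrate: ln|ln(y)| = 75ln|x| + C₀, hence ln(y) = C·x^75.


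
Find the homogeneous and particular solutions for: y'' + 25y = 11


Homogeneous part: r² + 25 = 0 ⇒ r = ±5i, so y_h = C₁cos(5x) + C₂sin(5x).
Try constant y_p = A; plug in: 25A = 11 ⇒ A = 11/25.
General solution: y = C₁cos(5x) + C₂sin(5x) + 11/25.


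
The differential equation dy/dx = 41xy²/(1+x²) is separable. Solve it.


Separate: dy/y² = 41x/(1+x²) dx.
Integrate LHS: ∫ dy/y² = -1/y.
Integrate RHS via u = 1+x²: (41/2)ln(1+x²) + C.
Result: -1/y = (41/2)ln(1+x²) + C.


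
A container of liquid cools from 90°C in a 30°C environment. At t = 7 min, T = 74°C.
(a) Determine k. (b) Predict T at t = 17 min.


Newton's law: T(t) = T_a + (T₀ - T_a)e^(-kt).
(a) Use T(7) = 74: (74 - 30)/(90 - 30) = e^(-k·7), so k = -ln(0.733)/7 ≈ 0.0443.
(b) Apply k to t = 17: T(17) = 30 + (60)e^(-0.753) ≈ 58.3°C.


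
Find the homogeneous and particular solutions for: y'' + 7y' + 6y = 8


Characteristic roots of r² + 7r + 6 = 0 are -6, -1.
y_h = C₁e^(-6x) + C₂e^(-x).
Constant forcing; try y_p = A. Then 6A = 8 ⇒ A = 4/3.
General solution: y = C₁e^(-6x) + C₂e^(-x) + 4/3.


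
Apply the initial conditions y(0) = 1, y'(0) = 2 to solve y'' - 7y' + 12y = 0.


Characteristic roots of r² - 7r + 12 = 0 are 3, 4.
General solution y = c₁ e^(3x) + c₂ e^(4x).
Apply y(0) = 1: c₁ + c₂ = 1. Apply y'(0) = 2: 3 c₁ + 4 c₂ = 2.
Solve: c₁ = 2, c₂ = -1.
Particular solution: y = 2e^(3x) - e^(4x).


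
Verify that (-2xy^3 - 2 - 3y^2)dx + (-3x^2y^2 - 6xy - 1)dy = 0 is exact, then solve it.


Check exactness: ∂M/∂y = -6xy^2 - 6y and ∂N/∂x = -6xy^2 - 6y; equal, so the equation is exact.
Integrate M with respect to x (treating y as constant): ∫M dx = -x^2y^3 - 2x - 3xy^2 + h(y).
Differentiate w.r.t. y and set equal to N: the x-dependent terms already match, leaving h'(y) = -1. Integrate: h(y) = -y.
So F(x,y) = -x^2y^3 - 2x - 3xy^2 - y.
General solution: -x^2y^3 - 2x - 3xy^2 - y = C.


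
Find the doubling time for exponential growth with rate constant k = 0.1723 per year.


Exponential growth: P(t) = P₀ e^(0.1723t). Set P(t)/P₀ = 2: e^(0.1723t) = 2.
Solve: t = ln(2)/0.1723 ≈ 4.02 years.


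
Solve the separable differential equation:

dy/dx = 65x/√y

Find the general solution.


Separate: √y dy = 65x dx.
Integrate: (2/3)y^(3/2) = (65/2)x² + C.


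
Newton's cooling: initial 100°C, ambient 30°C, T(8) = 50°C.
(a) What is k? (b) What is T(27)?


Newton's law: T(t) = T_a + (T₀ - T_a)e^(-kt).
(a) Use T(8) = 50: (50 - 30)/(100 - 30) = e^(-k·8), so k = -ln(0.286)/8 ≈ 0.1566.
(b) Apply k to t = 27: T(27) = 30 + (70)e^(-4.228) ≈ 31.0°C.


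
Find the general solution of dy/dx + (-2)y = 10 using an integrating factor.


P(x) = -2 ⇒ μ = e^(-2x).
(μ y)' = 10e^(-2x) ⇒ μ y = -5e^(-2x) + C.
Divide by μ: y = -5 + Ce^(2x).


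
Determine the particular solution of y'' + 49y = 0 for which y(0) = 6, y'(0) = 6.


Characteristic roots of r² + 49 = 0 are ±7i, so y = C₁cos(7x) + C₂sin(7x).
Apply y(0) = 6: C₁ = 6. Differentiate and apply y'(0) = 6: 7·C₂ = 6, so C₂ = 6/7.
Particular solution: y = 6cos(7x) + (6/7)sin(7x).


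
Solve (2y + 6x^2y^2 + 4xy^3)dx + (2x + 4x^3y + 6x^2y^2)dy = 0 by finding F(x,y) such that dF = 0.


Check exactness: ∂M/∂y = 2 + 12x^2y + 12xy^2 and ∂N/∂x = 2 + 12x^2y + 12xy^2; equal, so the equation is exact.
Integrate M with respect to x (treating y as constant): ∫M dx = 2xy + 2x^3y^2 + 2x^2y^3 + h(y).
Differentiate w.r.t. y and set equal to N: all terms match, so h'(y) = 0 and h is a constant absorbed into C.
General solution: 2xy + 2x^3y^2 + 2x^2y^3 = C.


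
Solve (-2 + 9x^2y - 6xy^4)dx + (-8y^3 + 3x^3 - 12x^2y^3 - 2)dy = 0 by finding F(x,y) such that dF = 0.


Check exactness: ∂M/∂y = 9x^2 - 24xy^3 and ∂N/∂x = 9x^2 - 24xy^3; equal, so the equation is exact.
Integrate M with respect to x (treating y as constant): ∫M dx = -2x + 3x^3y - 3x^2y^4 + h(y).
Differentiate w.r.t. y and set equal to N: the x-dependent terms already match, leaving h'(y) = -8y^3 - 2. Integrate: h(y) = -2y^4 - 2y.
So F(x,y) = -2y^4 - 2x + 3x^3y - 3x^2y^4 - 2y.
General solution: -2y^4 - 2x + 3x^3y - 3x^2y^4 - 2y = C.


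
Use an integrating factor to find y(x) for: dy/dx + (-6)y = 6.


P(x) = -6 ⇒ μ = e^(-6x).
(μ y)' = 6e^(-6x) ⇒ μ y = -e^(-6x) + C.
Divide by μ: y = -1 + Ce^(6x).


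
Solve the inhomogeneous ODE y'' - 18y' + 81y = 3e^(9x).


Characteristic polynomial (r - 9)² = 0; repeated root r = 9.
y_h = (C₁ + C₂x)e^(9x). Forcing matches the repeated root (resonance), so try y_p = Ax² e^(9x).
Substitute and solve for A: 2A = 3, so A = 3/2.
General solution: y = (C₁ + C₂x + (3/2)x²)e^(9x).


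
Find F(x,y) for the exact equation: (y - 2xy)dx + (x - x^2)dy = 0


Check exactness: ∂M/∂y = 1 - 2x and ∂N/∂x = 1 - 2x; equal, so the equation is exact.
Integrate M with respect to x (treating y as constant): ∫M dx = xy - x^2y + h(y).
Differentiate w.r.t. y and set equal to N: all terms match, so h'(y) = 0 and h is a constant absorbed into C.
General solution: xy - x^2y = C.


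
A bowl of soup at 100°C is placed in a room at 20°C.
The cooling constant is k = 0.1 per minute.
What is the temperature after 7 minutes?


Newton's law: dT/dt = -k(T - T_a) has solution T(t) = T_a + (T₀ - T_a)e^(-kt).
Plug in T_a = 20, T₀ = 100, k = 0.1, t = 7: T(7) = 20 + (80)e^(-0.70) ≈ 59.7°C.
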